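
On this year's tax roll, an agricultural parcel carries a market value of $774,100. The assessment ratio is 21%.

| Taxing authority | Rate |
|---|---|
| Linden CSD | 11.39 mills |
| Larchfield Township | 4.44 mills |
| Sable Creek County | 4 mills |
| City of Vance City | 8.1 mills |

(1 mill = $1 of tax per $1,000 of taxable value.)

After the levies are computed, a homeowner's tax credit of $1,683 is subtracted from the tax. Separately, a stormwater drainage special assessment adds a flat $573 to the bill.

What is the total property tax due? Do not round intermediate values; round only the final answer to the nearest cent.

Assessed value = $774,100 × 0.21 = $162,561
Linden CSD: $162,561 × 0.01139 = $1,851.56979
Larchfield Township: $162,561 × 0.00444 = $721.77084
Sable Creek County: $162,561 × 0.004 = $650.244
City of Vance City: $162,561 × 0.0081 = $1,316.7441
Levies subtotal = $4,540.32873
After credit = $4,540.32873 − $1,683 = $2,857.32873
Total = $2,857.32873 + $573 = $3,430.32873

$3,430.33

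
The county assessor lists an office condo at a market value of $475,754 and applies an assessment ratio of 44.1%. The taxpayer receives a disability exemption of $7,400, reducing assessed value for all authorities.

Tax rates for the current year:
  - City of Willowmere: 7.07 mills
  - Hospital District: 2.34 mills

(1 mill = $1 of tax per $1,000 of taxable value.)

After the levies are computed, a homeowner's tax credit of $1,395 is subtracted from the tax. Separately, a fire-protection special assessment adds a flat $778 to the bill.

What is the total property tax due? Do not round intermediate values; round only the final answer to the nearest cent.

$1,287.65

Assessed value = $475,754 × 0.441 = $209,807.514
Taxable value = $209,807.514 − $7,400 = $202,407.514
City of Willowmere: $202,407.514 × 0.00707 = $1,431.02112398
Hospital District: $202,407.514 × 0.00234 = $473.63358276
Levies subtotal = $1,904.65470674
After credit = $1,904.65470674 − $1,395 = $509.65470674
Total = $509.65470674 + $778 = $1,287.65470674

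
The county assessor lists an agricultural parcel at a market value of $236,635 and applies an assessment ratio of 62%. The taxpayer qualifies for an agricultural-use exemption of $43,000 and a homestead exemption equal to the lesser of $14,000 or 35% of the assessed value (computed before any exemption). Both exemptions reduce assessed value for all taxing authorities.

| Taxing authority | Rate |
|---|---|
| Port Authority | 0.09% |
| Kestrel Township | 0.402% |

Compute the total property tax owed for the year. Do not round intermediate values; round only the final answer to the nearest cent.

Assessed value = $236,635 × 0.62 = $146,713.7
Homestead exemption = min($14,000, 35% × $146,713.7) = min($14,000, $51,349.795) = $14,000 (dollar cap binds)
Taxable value = $146,713.7 − $43,000 − $14,000 = $89,713.7
Port Authority: $89,713.7 × 0.0009 = $80.74233
Kestrel Township: $89,713.7 × 0.00402 = $360.649074
Total = $441.391404

$441.39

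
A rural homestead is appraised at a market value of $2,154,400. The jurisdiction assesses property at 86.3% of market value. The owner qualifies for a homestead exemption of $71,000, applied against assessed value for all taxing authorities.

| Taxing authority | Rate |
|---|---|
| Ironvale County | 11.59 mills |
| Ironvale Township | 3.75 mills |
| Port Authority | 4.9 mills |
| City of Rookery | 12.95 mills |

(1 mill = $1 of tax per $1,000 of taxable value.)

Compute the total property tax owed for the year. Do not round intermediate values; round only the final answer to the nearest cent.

Assessed value = $2,154,400 × 0.863 = $1,859,247.2
Taxable value = $1,859,247.2 − $71,000 = $1,788,247.2
Ironvale County: $1,788,247.2 × 0.01159 = $20,725.785048
Ironvale Township: $1,788,247.2 × 0.00375 = $6,705.927
Port Authority: $1,788,247.2 × 0.0049 = $8,762.41128
City of Rookery: $1,788,247.2 × 0.01295 = $23,157.80124
Total = $20,725.785048 + $6,705.927 + $8,762.41128 + $23,157.80124 = $59,351.924568

$59,351.92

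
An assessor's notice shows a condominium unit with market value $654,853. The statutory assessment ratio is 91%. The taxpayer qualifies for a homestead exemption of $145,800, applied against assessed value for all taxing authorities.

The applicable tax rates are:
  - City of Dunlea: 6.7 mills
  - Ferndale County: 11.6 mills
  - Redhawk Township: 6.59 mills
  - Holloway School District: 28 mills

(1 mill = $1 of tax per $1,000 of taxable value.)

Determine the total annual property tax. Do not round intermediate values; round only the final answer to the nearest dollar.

Assessed value = $654,853 × 0.91 = $595,916.23
Taxable value = $595,916.23 − $145,800 = $450,116.23
City of Dunlea: $450,116.23 × 0.0067 = $3,015.778741
Ferndale County: $450,116.23 × 0.0116 = $5,221.348268
Redhawk Township: $450,116.23 × 0.00659 = $2,966.2659557
Holloway School District: $450,116.23 × 0.028 = $12,603.25444
Total = $3,015.778741 + $5,221.348268 + $2,966.2659557 + $12,603.25444 = $23,806.6474047

$23,807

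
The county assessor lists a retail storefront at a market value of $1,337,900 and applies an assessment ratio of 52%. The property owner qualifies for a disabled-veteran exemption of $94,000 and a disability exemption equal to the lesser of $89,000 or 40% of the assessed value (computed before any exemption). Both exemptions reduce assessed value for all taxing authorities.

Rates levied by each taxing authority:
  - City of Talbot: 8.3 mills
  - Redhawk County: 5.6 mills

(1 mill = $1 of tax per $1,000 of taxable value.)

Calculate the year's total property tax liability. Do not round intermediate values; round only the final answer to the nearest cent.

$7,126.64

Assessed value = $1,337,900 × 0.52 = $695,708
Disability exemption = min($89,000, 40% × $695,708) = min($89,000, $278,283.2) = $89,000 (dollar cap binds)
Taxable value = $695,708 − $94,000 − $89,000 = $512,708
City of Talbot: $512,708 × 0.0083 = $4,255.4764
Redhawk County: $512,708 × 0.0056 = $2,871.1648
Total = $7,126.6412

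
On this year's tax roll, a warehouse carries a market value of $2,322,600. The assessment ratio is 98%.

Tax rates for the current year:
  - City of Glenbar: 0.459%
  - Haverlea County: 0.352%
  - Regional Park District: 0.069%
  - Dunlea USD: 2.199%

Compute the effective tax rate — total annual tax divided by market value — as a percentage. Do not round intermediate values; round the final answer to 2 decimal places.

3.02%

Assessed value = $2,322,600 × 0.98 = $2,276,148
City of Glenbar: $2,276,148 × 0.00459 = $10,447.51932
Haverlea County: $2,276,148 × 0.00352 = $8,012.04096
Regional Park District: $2,276,148 × 0.00069 = $1,570.54212
Dunlea USD: $2,276,148 × 0.02199 = $50,052.49452
Total tax = $70,082.59692
Effective rate = $70,082.59692 ÷ $2,322,600 = 3.02% of market value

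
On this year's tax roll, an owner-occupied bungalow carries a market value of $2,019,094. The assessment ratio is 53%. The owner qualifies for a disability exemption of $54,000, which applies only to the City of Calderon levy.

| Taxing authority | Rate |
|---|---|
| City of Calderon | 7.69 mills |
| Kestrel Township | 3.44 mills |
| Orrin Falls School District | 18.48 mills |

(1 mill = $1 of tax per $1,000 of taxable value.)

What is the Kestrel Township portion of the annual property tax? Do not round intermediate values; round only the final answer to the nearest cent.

$3,681.21

Assessed value = $2,019,094 × 0.53 = $1,070,119.82
Kestrel Township taxable value = $1,070,119.82 (exemption does not apply)
Kestrel Township levy = $1,070,119.82 × 0.00344 = $3,681.2121808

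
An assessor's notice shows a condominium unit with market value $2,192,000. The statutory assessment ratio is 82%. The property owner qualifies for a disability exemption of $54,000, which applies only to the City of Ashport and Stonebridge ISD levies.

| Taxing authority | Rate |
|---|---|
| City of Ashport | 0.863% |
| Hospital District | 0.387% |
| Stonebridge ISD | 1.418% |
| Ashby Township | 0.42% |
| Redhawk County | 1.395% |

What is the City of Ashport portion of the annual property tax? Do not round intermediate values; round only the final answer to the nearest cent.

Assessed value = $2,192,000 × 0.82 = $1,797,440
City of Ashport taxable value = $1,797,440 − $54,000 = $1,743,440
City of Ashport levy = $1,743,440 × 0.00863 = $15,045.8872

$15,045.89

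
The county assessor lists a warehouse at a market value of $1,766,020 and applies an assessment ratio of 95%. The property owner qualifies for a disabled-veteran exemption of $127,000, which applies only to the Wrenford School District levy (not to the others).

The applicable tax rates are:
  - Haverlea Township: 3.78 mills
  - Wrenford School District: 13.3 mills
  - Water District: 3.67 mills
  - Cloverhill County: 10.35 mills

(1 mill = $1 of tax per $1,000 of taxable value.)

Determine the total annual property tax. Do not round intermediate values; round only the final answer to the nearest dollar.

Assessed value = $1,766,020 × 0.95 = $1,677,719
Haverlea Township: $1,677,719 × 0.00378 = $6,341.77782
Wrenford School District: ($1,677,719 − $127,000) × 0.0133 = $1,550,719 × 0.0133 = $20,624.5627
Water District: $1,677,719 × 0.00367 = $6,157.22873
Cloverhill County: $1,677,719 × 0.01035 = $17,364.39165
Total = $50,487.9609

$50,488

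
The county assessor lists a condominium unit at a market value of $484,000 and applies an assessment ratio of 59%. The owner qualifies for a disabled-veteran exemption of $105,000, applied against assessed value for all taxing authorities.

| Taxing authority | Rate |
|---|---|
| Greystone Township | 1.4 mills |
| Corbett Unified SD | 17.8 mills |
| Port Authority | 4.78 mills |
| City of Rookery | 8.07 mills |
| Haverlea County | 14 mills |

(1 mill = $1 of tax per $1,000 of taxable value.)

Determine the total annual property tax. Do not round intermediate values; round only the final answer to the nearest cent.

Assessed value = $484,000 × 0.59 = $285,560
Taxable value = $285,560 − $105,000 = $180,560
Greystone Township: $180,560 × 0.0014 = $252.784
Corbett Unified SD: $180,560 × 0.0178 = $3,213.968
Port Authority: $180,560 × 0.00478 = $863.0768
City of Rookery: $180,560 × 0.00807 = $1,457.1192
Haverlea County: $180,560 × 0.014 = $2,527.84
Total = $252.784 + $3,213.968 + $863.0768 + $1,457.1192 + $2,527.84 = $8,314.788

$8,314.79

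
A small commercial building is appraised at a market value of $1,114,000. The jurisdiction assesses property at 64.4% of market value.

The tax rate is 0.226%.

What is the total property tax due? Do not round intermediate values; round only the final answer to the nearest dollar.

Assessed value = $1,114,000 × 0.644 = $717,416
Tax = $717,416 × 0.00226 = $1,621.36016

$1,621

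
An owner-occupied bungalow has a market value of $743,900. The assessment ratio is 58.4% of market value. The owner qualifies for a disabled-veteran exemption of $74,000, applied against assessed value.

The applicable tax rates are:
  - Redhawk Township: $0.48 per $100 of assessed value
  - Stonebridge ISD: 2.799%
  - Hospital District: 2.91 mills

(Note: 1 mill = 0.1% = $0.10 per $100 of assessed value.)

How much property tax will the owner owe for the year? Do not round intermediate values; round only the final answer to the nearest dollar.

$12,868

Assessed value = $743,900 × 0.584 = $434,437.6
Taxable value = $434,437.6 − $74,000 = $360,437.6
Redhawk Township: $360,437.6 × 0.0048 = $1,730.10048
Stonebridge ISD: $360,437.6 × 0.02799 = $10,088.648424
Hospital District: $360,437.6 × 0.00291 = $1,048.873416
Total = $12,867.62232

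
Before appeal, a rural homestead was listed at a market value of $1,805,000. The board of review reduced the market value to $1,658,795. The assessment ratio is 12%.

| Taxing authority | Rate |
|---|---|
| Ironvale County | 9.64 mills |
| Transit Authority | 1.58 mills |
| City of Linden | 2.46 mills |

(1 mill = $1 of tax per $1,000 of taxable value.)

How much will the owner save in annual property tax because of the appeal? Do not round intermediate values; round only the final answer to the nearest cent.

$240.01

Old assessed value = $1,805,000 × 0.12 = $216,600
New assessed value = $1,658,795 × 0.12 = $199,055.4
Combined rate = 0.00964 + 0.00158 + 0.00246 = 0.01368
Old tax = $216,600 × 0.01368 = $2,963.088
New tax = $199,055.4 × 0.01368 = $2,723.077872
Reduction = $2,963.088 − $2,723.077872 = $240.010128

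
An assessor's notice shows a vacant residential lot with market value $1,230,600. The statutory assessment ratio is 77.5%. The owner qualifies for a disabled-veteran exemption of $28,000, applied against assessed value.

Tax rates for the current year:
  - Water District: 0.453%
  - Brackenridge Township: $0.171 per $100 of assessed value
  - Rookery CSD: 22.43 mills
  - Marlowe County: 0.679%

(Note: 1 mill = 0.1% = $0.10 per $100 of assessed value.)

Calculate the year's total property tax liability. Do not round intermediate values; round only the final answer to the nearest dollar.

$32,826

Assessed value = $1,230,600 × 0.775 = $953,715
Taxable value = $953,715 − $28,000 = $925,715
Water District: $925,715 × 0.00453 = $4,193.48895
Brackenridge Township: $925,715 × 0.00171 = $1,582.97265
Rookery CSD: $925,715 × 0.02243 = $20,763.78745
Marlowe County: $925,715 × 0.00679 = $6,285.60485
Total = $32,825.8539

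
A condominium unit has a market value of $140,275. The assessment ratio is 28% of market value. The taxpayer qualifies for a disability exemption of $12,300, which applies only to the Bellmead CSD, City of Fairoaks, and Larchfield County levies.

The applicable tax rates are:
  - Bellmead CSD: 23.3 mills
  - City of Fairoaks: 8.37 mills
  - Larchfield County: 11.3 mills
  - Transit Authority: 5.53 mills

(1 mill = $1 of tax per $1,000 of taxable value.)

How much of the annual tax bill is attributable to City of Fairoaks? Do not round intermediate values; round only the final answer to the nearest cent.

Assessed value = $140,275 × 0.28 = $39,277
City of Fairoaks taxable value = $39,277 − $12,300 = $26,977
City of Fairoaks levy = $26,977 × 0.00837 = $225.79749

$225.80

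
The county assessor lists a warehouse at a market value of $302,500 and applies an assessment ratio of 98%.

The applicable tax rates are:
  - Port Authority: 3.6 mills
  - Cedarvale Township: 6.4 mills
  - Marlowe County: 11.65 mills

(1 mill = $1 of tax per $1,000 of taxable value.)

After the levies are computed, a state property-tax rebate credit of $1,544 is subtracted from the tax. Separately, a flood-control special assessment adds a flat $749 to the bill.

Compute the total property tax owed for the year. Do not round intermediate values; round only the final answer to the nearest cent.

Assessed value = $302,500 × 0.98 = $296,450
Port Authority: $296,450 × 0.0036 = $1,067.22
Cedarvale Township: $296,450 × 0.0064 = $1,897.28
Marlowe County: $296,450 × 0.01165 = $3,453.6425
Levies subtotal = $6,418.1425
After credit = $6,418.1425 − $1,544 = $4,874.1425
Total = $4,874.1425 + $749 = $5,623.1425

$5,623.14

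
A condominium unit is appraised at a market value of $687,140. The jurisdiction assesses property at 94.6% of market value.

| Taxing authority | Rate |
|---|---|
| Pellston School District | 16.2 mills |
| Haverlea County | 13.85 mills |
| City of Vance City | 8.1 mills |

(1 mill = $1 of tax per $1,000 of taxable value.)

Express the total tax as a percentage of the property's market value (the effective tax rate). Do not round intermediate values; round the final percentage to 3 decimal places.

Assessed value = $687,140 × 0.946 = $650,034.44
Pellston School District: $650,034.44 × 0.0162 = $10,530.557928
Haverlea County: $650,034.44 × 0.01385 = $9,002.976994
City of Vance City: $650,034.44 × 0.0081 = $5,265.278964
Total tax = $24,798.813886
Effective rate = $24,798.813886 ÷ $687,140 = 3.609% of market value

3.609%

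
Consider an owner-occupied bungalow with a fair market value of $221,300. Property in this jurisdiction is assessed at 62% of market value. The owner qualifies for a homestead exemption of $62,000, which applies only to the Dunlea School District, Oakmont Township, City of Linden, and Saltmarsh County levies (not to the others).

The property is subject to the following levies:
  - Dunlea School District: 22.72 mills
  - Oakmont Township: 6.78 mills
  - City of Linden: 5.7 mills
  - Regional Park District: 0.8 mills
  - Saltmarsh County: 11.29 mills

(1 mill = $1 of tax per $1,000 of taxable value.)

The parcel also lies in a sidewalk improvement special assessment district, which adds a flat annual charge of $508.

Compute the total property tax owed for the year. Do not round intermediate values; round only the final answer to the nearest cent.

$4,114.09

Assessed value = $221,300 × 0.62 = $137,206
Dunlea School District: ($137,206 − $62,000) × 0.02272 = $75,206 × 0.02272 = $1,708.68032
Oakmont Township: ($137,206 − $62,000) × 0.00678 = $75,206 × 0.00678 = $509.89668
City of Linden: ($137,206 − $62,000) × 0.0057 = $75,206 × 0.0057 = $428.6742
Regional Park District: $137,206 × 0.0008 = $109.7648
Saltmarsh County: ($137,206 − $62,000) × 0.01129 = $75,206 × 0.01129 = $849.07574
Levies subtotal = $3,606.09174
Total = $3,606.09174 + $508 = $4,114.09174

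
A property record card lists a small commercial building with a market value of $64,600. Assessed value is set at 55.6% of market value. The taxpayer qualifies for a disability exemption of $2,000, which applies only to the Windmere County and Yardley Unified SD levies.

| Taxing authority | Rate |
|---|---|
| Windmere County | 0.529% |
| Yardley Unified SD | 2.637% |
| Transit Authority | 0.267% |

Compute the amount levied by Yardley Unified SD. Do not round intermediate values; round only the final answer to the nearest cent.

Assessed value = $64,600 × 0.556 = $35,917.6
Yardley Unified SD taxable value = $35,917.6 − $2,000 = $33,917.6
Yardley Unified SD levy = $33,917.6 × 0.02637 = $894.407112

$894.41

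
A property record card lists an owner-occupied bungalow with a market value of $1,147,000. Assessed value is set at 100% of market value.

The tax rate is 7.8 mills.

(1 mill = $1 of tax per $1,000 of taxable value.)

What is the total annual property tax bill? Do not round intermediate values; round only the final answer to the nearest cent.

$8,946.60

Assessed value = $1,147,000 × 1 = $1,147,000
Tax = $1,147,000 × 0.0078 = $8,946.6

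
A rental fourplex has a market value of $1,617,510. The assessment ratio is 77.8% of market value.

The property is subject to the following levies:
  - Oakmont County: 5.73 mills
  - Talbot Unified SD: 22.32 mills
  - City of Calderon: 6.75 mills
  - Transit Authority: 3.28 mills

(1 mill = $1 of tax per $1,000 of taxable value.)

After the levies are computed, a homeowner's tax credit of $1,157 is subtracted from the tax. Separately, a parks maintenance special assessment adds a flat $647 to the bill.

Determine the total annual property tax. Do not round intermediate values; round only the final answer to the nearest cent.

Assessed value = $1,617,510 × 0.778 = $1,258,422.78
Oakmont County: $1,258,422.78 × 0.00573 = $7,210.7625294
Talbot Unified SD: $1,258,422.78 × 0.02232 = $28,087.9964496
City of Calderon: $1,258,422.78 × 0.00675 = $8,494.353765
Transit Authority: $1,258,422.78 × 0.00328 = $4,127.6267184
Levies subtotal = $47,920.7394624
After credit = $47,920.7394624 − $1,157 = $46,763.7394624
Total = $46,763.7394624 + $647 = $47,410.7394624

$47,410.74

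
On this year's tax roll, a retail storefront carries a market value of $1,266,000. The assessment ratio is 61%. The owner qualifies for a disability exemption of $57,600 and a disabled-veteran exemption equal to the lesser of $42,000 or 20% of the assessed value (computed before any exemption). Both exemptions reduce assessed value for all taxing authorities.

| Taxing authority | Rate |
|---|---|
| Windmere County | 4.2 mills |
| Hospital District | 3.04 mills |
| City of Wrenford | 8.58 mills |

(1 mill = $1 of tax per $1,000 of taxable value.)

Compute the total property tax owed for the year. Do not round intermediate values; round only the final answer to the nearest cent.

$10,641.48

Assessed value = $1,266,000 × 0.61 = $772,260
Disabled-veteran exemption = min($42,000, 20% × $772,260) = min($42,000, $154,452) = $42,000 (dollar cap binds)
Taxable value = $772,260 − $57,600 − $42,000 = $672,660
Windmere County: $672,660 × 0.0042 = $2,825.172
Hospital District: $672,660 × 0.00304 = $2,044.8864
City of Wrenford: $672,660 × 0.00858 = $5,771.4228
Total = $10,641.4812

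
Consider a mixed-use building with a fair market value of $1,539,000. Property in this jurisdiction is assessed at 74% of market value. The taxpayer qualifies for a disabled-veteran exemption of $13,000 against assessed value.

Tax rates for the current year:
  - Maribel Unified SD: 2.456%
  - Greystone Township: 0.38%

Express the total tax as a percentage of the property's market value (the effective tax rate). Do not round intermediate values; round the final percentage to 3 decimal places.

2.075%

Assessed value = $1,539,000 × 0.74 = $1,138,860
Taxable value = $1,138,860 − $13,000 = $1,125,860
Maribel Unified SD: $1,125,860 × 0.02456 = $27,651.1216
Greystone Township: $1,125,860 × 0.0038 = $4,278.268
Total tax = $31,929.3896
Effective rate = $31,929.3896 ÷ $1,539,000 = 2.075% of market value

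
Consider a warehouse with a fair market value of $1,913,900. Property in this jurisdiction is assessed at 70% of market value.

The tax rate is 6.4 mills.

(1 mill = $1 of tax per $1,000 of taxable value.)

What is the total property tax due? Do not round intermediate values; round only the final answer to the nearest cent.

Assessed value = $1,913,900 × 0.7 = $1,339,730
Tax = $1,339,730 × 0.0064 = $8,574.272

$8,574.27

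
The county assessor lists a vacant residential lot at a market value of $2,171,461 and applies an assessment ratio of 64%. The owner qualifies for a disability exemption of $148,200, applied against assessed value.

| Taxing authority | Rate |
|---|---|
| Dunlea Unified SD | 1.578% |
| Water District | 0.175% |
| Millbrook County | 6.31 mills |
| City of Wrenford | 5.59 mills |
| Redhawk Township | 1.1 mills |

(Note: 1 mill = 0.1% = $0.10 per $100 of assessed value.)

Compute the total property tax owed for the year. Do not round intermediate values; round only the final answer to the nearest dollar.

Assessed value = $2,171,461 × 0.64 = $1,389,735.04
Taxable value = $1,389,735.04 − $148,200 = $1,241,535.04
Dunlea Unified SD: $1,241,535.04 × 0.01578 = $19,591.4229312
Water District: $1,241,535.04 × 0.00175 = $2,172.68632
Millbrook County: $1,241,535.04 × 0.00631 = $7,834.0861024
City of Wrenford: $1,241,535.04 × 0.00559 = $6,940.1808736
Redhawk Township: $1,241,535.04 × 0.0011 = $1,365.688544
Total = $37,904.0647712

$37,904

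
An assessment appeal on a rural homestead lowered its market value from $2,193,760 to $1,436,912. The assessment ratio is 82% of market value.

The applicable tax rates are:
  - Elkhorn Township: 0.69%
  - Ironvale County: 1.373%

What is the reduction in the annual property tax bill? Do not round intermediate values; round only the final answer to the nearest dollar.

Old assessed value = $2,193,760 × 0.82 = $1,798,883.2
New assessed value = $1,436,912 × 0.82 = $1,178,267.84
Combined rate = 0.0069 + 0.01373 = 0.02063
Old tax = $1,798,883.2 × 0.02063 = $37,110.960416
New tax = $1,178,267.84 × 0.02063 = $24,307.6655392
Reduction = $37,110.960416 − $24,307.6655392 = $12,803.2948768

$12,803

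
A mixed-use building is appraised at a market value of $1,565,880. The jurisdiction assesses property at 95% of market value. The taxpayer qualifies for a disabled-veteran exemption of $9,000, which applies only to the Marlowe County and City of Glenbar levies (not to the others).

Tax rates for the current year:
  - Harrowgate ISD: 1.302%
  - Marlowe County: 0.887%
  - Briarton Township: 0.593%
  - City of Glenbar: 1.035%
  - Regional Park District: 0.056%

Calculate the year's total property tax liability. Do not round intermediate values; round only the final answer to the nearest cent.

Assessed value = $1,565,880 × 0.95 = $1,487,586
Harrowgate ISD: $1,487,586 × 0.01302 = $19,368.36972
Marlowe County: ($1,487,586 − $9,000) × 0.00887 = $1,478,586 × 0.00887 = $13,115.05782
Briarton Township: $1,487,586 × 0.00593 = $8,821.38498
City of Glenbar: ($1,487,586 − $9,000) × 0.01035 = $1,478,586 × 0.01035 = $15,303.3651
Regional Park District: $1,487,586 × 0.00056 = $833.04816
Total = $57,441.22578

$57,441.23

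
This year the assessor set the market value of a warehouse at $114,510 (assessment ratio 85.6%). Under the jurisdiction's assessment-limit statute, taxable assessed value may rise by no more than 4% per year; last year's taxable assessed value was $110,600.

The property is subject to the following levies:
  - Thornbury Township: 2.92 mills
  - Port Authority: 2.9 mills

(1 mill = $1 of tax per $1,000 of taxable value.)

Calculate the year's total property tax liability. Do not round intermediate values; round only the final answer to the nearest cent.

$570.48

Uncapped assessed value = $114,510 × 0.856 = $98,020.56
Cap limit = $110,600 × 1.04 = $115,024
Taxable assessed value = min($98,020.56, $115,024) = $98,020.56 (cap does not bind)
Thornbury Township: $98,020.56 × 0.00292 = $286.2200352
Port Authority: $98,020.56 × 0.0029 = $284.259624
Total = $570.4796592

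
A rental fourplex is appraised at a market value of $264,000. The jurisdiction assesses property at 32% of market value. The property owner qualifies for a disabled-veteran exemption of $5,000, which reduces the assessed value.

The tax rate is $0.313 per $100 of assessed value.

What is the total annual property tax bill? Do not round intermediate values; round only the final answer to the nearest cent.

$248.77

Assessed value = $264,000 × 0.32 = $84,480
Taxable value = $84,480 − $5,000 = $79,480
Tax = $79,480 × 0.00313 = $248.7724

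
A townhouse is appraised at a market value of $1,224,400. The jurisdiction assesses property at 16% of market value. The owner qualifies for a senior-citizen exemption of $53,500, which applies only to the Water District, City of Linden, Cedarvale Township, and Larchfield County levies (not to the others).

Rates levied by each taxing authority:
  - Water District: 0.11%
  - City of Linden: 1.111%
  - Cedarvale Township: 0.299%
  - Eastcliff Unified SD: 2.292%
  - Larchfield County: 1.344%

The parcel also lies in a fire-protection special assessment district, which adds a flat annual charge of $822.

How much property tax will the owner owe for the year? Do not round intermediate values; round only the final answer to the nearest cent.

Assessed value = $1,224,400 × 0.16 = $195,904
Water District: ($195,904 − $53,500) × 0.0011 = $142,404 × 0.0011 = $156.6444
City of Linden: ($195,904 − $53,500) × 0.01111 = $142,404 × 0.01111 = $1,582.10844
Cedarvale Township: ($195,904 − $53,500) × 0.00299 = $142,404 × 0.00299 = $425.78796
Eastcliff Unified SD: $195,904 × 0.02292 = $4,490.11968
Larchfield County: ($195,904 − $53,500) × 0.01344 = $142,404 × 0.01344 = $1,913.90976
Levies subtotal = $8,568.57024
Total = $8,568.57024 + $822 = $9,390.57024

$9,390.57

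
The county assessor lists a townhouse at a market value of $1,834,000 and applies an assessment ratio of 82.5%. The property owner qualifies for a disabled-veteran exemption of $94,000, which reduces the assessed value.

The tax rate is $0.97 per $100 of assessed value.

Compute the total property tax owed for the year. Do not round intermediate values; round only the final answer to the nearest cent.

$13,764.79

Assessed value = $1,834,000 × 0.825 = $1,513,050
Taxable value = $1,513,050 − $94,000 = $1,419,050
Tax = $1,419,050 × 0.0097 = $13,764.785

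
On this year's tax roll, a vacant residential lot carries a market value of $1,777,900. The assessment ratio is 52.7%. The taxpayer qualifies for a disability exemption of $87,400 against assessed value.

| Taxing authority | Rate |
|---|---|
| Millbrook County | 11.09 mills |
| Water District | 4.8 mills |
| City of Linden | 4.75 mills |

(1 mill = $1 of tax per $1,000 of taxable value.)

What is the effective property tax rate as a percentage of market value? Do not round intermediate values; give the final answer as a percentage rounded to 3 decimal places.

Assessed value = $1,777,900 × 0.527 = $936,953.3
Taxable value = $936,953.3 − $87,400 = $849,553.3
Millbrook County: $849,553.3 × 0.01109 = $9,421.546097
Water District: $849,553.3 × 0.0048 = $4,077.85584
City of Linden: $849,553.3 × 0.00475 = $4,035.378175
Total tax = $17,534.780112
Effective rate = $17,534.780112 ÷ $1,777,900 = 0.986% of market value

0.986%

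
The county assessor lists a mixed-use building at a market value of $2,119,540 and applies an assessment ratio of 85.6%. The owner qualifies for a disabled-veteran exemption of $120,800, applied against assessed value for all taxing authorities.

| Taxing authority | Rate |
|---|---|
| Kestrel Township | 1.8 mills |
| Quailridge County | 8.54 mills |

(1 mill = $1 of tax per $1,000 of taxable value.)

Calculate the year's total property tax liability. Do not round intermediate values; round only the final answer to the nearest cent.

$17,511.06

Assessed value = $2,119,540 × 0.856 = $1,814,326.24
Taxable value = $1,814,326.24 − $120,800 = $1,693,526.24
Kestrel Township: $1,693,526.24 × 0.0018 = $3,048.347232
Quailridge County: $1,693,526.24 × 0.00854 = $14,462.7140896
Total = $3,048.347232 + $14,462.7140896 = $17,511.0613216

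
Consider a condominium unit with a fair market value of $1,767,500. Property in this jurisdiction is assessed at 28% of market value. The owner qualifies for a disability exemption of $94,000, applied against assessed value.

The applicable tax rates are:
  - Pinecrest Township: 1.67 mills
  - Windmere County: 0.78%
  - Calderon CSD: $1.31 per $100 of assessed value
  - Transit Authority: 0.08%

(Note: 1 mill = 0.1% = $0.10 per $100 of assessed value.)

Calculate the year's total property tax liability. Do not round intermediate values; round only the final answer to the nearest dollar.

$9,369

Assessed value = $1,767,500 × 0.28 = $494,900
Taxable value = $494,900 − $94,000 = $400,900
Pinecrest Township: $400,900 × 0.00167 = $669.503
Windmere County: $400,900 × 0.0078 = $3,127.02
Calderon CSD: $400,900 × 0.0131 = $5,251.79
Transit Authority: $400,900 × 0.0008 = $320.72
Total = $9,369.033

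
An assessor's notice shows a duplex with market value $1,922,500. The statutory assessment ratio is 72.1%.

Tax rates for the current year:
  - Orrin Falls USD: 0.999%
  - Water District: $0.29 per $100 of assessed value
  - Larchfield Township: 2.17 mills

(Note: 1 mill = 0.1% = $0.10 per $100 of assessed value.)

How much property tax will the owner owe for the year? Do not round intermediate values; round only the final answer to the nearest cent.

$20,875.00

Assessed value = $1,922,500 × 0.721 = $1,386,122.5
Orrin Falls USD: $1,386,122.5 × 0.00999 = $13,847.363775
Water District: $1,386,122.5 × 0.0029 = $4,019.75525
Larchfield Township: $1,386,122.5 × 0.00217 = $3,007.885825
Total = $20,875.00485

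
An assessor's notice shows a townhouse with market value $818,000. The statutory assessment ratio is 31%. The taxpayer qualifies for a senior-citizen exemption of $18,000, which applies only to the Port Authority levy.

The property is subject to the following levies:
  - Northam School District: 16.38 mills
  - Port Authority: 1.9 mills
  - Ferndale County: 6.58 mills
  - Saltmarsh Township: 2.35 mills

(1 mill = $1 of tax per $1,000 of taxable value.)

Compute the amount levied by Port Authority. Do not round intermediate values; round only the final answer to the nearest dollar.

Assessed value = $818,000 × 0.31 = $253,580
Port Authority taxable value = $253,580 − $18,000 = $235,580
Port Authority levy = $235,580 × 0.0019 = $447.602

$448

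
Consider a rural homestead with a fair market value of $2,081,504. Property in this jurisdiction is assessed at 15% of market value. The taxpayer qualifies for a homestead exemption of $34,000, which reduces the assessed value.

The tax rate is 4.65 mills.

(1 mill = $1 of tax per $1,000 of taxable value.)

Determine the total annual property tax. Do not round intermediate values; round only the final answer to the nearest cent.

$1,293.75

Assessed value = $2,081,504 × 0.15 = $312,225.6
Taxable value = $312,225.6 − $34,000 = $278,225.6
Tax = $278,225.6 × 0.00465 = $1,293.74904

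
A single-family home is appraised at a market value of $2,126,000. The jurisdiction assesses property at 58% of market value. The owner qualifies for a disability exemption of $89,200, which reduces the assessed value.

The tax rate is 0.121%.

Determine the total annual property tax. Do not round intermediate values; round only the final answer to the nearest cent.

Assessed value = $2,126,000 × 0.58 = $1,233,080
Taxable value = $1,233,080 − $89,200 = $1,143,880
Tax = $1,143,880 × 0.00121 = $1,384.0948

$1,384.09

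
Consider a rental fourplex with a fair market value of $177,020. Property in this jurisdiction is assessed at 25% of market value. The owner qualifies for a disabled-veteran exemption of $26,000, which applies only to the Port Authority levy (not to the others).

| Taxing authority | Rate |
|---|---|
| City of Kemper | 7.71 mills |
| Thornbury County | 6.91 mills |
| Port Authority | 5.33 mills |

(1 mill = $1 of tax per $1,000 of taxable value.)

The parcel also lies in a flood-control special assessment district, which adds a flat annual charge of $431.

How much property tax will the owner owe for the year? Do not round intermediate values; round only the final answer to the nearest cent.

Assessed value = $177,020 × 0.25 = $44,255
City of Kemper: $44,255 × 0.00771 = $341.20605
Thornbury County: $44,255 × 0.00691 = $305.80205
Port Authority: ($44,255 − $26,000) × 0.00533 = $18,255 × 0.00533 = $97.29915
Levies subtotal = $744.30725
Total = $744.30725 + $431 = $1,175.30725

$1,175.31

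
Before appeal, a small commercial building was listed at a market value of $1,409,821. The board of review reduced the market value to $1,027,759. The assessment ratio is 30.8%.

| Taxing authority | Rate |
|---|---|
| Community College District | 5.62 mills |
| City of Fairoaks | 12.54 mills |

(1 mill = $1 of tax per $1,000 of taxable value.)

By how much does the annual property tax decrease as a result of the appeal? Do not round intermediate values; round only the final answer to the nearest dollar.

$2,137

Old assessed value = $1,409,821 × 0.308 = $434,224.868
New assessed value = $1,027,759 × 0.308 = $316,549.772
Combined rate = 0.00562 + 0.01254 = 0.01816
Old tax = $434,224.868 × 0.01816 = $7,885.52360288
New tax = $316,549.772 × 0.01816 = $5,748.54385952
Reduction = $7,885.52360288 − $5,748.54385952 = $2,136.97974336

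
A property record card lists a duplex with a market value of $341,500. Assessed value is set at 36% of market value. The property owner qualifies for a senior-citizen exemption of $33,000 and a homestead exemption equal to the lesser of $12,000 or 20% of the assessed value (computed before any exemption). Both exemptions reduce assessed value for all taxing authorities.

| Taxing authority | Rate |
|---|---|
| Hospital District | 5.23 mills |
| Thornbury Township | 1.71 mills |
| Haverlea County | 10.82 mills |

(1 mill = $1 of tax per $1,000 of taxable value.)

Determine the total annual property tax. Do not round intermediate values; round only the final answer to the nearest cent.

$1,384.21

Assessed value = $341,500 × 0.36 = $122,940
Homestead exemption = min($12,000, 20% × $122,940) = min($12,000, $24,588) = $12,000 (dollar cap binds)
Taxable value = $122,940 − $33,000 − $12,000 = $77,940
Hospital District: $77,940 × 0.00523 = $407.6262
Thornbury Township: $77,940 × 0.00171 = $133.2774
Haverlea County: $77,940 × 0.01082 = $843.3108
Total = $1,384.2144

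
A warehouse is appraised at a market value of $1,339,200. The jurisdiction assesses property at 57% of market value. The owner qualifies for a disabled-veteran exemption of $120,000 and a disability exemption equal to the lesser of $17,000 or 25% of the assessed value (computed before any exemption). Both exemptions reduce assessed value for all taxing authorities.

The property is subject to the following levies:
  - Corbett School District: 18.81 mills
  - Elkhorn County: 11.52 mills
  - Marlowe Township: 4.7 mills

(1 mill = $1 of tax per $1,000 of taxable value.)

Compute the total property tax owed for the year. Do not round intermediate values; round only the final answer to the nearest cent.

$21,940.83

Assessed value = $1,339,200 × 0.57 = $763,344
Disability exemption = min($17,000, 25% × $763,344) = min($17,000, $190,836) = $17,000 (dollar cap binds)
Taxable value = $763,344 − $120,000 − $17,000 = $626,344
Corbett School District: $626,344 × 0.01881 = $11,781.53064
Elkhorn County: $626,344 × 0.01152 = $7,215.48288
Marlowe Township: $626,344 × 0.0047 = $2,943.8168
Total = $21,940.83032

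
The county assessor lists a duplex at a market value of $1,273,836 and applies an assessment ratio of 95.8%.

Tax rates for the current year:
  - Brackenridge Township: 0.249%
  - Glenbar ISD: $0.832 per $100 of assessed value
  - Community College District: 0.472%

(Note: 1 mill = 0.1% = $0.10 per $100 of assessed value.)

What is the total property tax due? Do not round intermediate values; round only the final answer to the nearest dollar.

Assessed value = $1,273,836 × 0.958 = $1,220,334.888
Brackenridge Township: $1,220,334.888 × 0.00249 = $3,038.63387112
Glenbar ISD: $1,220,334.888 × 0.00832 = $10,153.18626816
Community College District: $1,220,334.888 × 0.00472 = $5,759.98067136
Total = $18,951.80081064

$18,952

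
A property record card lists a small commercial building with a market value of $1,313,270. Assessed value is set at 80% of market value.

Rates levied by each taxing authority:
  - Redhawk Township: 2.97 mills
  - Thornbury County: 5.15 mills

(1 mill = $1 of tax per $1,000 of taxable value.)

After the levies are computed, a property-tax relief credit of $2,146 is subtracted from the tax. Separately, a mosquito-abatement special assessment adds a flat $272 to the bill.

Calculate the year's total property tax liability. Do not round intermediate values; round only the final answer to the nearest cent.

Assessed value = $1,313,270 × 0.8 = $1,050,616
Redhawk Township: $1,050,616 × 0.00297 = $3,120.32952
Thornbury County: $1,050,616 × 0.00515 = $5,410.6724
Levies subtotal = $8,531.00192
After credit = $8,531.00192 − $2,146 = $6,385.00192
Total = $6,385.00192 + $272 = $6,657.00192

$6,657.00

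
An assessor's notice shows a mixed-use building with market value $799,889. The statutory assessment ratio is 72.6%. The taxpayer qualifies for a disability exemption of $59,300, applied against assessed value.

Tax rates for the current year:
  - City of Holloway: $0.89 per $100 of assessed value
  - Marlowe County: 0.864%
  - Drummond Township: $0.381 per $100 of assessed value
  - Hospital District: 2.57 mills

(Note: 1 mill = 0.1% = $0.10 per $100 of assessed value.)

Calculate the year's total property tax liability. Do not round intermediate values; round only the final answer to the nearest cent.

$12,472.35

Assessed value = $799,889 × 0.726 = $580,719.414
Taxable value = $580,719.414 − $59,300 = $521,419.414
City of Holloway: $521,419.414 × 0.0089 = $4,640.6327846
Marlowe County: $521,419.414 × 0.00864 = $4,505.06373696
Drummond Township: $521,419.414 × 0.00381 = $1,986.60796734
Hospital District: $521,419.414 × 0.00257 = $1,340.04789398
Total = $12,472.35238288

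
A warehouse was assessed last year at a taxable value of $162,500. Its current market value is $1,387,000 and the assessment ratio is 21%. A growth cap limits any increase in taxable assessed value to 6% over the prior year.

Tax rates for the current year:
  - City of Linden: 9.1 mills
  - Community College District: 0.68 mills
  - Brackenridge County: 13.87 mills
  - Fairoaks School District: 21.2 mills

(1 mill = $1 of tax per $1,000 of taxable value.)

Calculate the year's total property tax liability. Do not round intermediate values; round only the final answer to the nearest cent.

$7,725.41

Uncapped assessed value = $1,387,000 × 0.21 = $291,270
Cap limit = $162,500 × 1.06 = $172,250
Taxable assessed value = min($291,270, $172,250) = $172,250 (cap binds)
City of Linden: $172,250 × 0.0091 = $1,567.475
Community College District: $172,250 × 0.00068 = $117.13
Brackenridge County: $172,250 × 0.01387 = $2,389.1075
Fairoaks School District: $172,250 × 0.0212 = $3,651.7
Total = $7,725.4125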